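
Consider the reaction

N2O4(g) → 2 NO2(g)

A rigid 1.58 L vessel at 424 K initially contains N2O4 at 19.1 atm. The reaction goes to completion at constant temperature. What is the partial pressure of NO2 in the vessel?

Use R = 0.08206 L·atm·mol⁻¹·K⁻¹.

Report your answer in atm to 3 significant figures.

38.2 atm

n(N2O4)₀ = PV/RT = (19.1 × 1.58) / (0.08206 × 424) = 0.8673 mol
n(NO2) = (2/1) × 0.8673 = 1.735 mol
P(NO2) = nRT/V = 1.735 × 0.08206 × 424 / 1.58 = 38.21 atm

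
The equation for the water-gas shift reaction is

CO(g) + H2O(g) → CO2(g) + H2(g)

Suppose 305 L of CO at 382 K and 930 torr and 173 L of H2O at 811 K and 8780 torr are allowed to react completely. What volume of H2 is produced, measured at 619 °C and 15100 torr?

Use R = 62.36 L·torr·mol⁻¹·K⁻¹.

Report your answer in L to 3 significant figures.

43.9 L

n(CO) = PV/RT = (930 × 305) / (62.36 × 382) = 11.91 mol
n(H2O) = PV/RT = (8780 × 173) / (62.36 × 811) = 30.03 mol
For 11.91 mol CO, stoichiometry requires (1/1) × 11.91 = 11.91 mol H2O; 30.03 mol is available, so CO is limiting.
n(H2) = (1/1) × 11.91 = 11.91 mol
V(H2) = nRT/P = 11.91 × 62.36 × 892.15 / 15100 = 43.88 L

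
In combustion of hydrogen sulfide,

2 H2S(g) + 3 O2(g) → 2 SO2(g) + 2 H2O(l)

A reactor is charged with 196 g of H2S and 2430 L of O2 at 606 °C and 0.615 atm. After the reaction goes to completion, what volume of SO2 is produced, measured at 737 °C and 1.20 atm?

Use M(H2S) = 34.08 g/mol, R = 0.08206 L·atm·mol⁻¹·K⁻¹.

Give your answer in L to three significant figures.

397 L

n(H2S) = 196 / 34.08 = 5.751 mol
n(O2) = PV/RT = (0.615 × 2430) / (0.08206 × 879.15) = 20.72 mol
For 5.751 mol H2S, stoichiometry requires (3/2) × 5.751 = 8.627 mol O2; 20.72 mol is available, so H2S is limiting.
n(SO2) = (2/2) × 5.751 = 5.751 mol
V(SO2) = nRT/P = 5.751 × 0.08206 × 1010.15 / 1.20 = 397.3 L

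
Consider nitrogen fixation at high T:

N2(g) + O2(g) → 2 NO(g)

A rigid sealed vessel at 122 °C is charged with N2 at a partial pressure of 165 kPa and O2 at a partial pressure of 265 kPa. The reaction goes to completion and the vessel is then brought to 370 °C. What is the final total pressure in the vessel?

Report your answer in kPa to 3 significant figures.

At constant V, partial pressures at 122 °C are proportional to moles, so apply stoichiometry directly to pressures.
P(O2) required for 165 kPa of N2 = (1/1) × 165 = 165.0 kPa; available 265 kPa, so N2 is limiting.
P(O2) remaining = 265 − (1/1) × 165 = 100.0 kPa
P(gaseous products) = (2)/1 × 165 = 330.0 kPa
P_total at 122 °C = 100.0 + 330.0 = 430.0 kPa
Scaling to 370 °C: P = 430.0 × 643.15/395.15 = 699.9 kPa

700 kPa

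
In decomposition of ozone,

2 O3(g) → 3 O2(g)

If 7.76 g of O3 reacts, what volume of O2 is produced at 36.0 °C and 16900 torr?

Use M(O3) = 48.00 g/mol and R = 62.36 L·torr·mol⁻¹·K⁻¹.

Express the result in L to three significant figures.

n(O3) = 7.760 / 48.00 = 0.1617 mol
n(O2) = (3/2) × 0.1617 = 0.2426 mol
V = nRT/P = 0.2426 × 62.36 × 309.15 / 16900 = 0.2767 L

0.277 L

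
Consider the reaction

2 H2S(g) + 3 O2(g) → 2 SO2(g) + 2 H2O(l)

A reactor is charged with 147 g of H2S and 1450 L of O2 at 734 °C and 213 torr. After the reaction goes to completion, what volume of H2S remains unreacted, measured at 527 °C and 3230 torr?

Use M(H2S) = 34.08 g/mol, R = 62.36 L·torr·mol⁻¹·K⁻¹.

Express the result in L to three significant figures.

16.0 L

n(H2S) = 147 / 34.08 = 4.313 mol
n(O2) = PV/RT = (213 × 1450) / (62.36 × 1007.15) = 4.918 mol
For 4.313 mol H2S, stoichiometry requires (3/2) × 4.313 = 6.470 mol O2; 4.918 mol is available, so O2 is limiting.
n(H2S) consumed = (2/3) × 4.918 = 3.279 mol; remaining = 4.313 − 3.279 = 1.034 mol
V(H2S) = nRT/P = 1.034 × 62.36 × 800.15 / 3230 = 15.97 L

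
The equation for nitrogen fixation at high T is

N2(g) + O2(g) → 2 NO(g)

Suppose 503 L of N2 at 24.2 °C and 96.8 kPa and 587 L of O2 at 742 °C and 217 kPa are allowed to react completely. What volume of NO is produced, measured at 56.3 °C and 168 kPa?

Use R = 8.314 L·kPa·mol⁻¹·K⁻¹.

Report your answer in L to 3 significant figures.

492 L

n(N2) = PV/RT = (96.8 × 503) / (8.314 × 297.35) = 19.70 mol
n(O2) = PV/RT = (217 × 587) / (8.314 × 1015.15) = 15.09 mol
For 19.70 mol N2, stoichiometry requires (1/1) × 19.70 = 19.70 mol O2; 15.09 mol is available, so O2 is limiting.
n(NO) = (2/1) × 15.09 = 30.18 mol
V(NO) = nRT/P = 30.18 × 8.314 × 329.45 / 168 = 492.1 L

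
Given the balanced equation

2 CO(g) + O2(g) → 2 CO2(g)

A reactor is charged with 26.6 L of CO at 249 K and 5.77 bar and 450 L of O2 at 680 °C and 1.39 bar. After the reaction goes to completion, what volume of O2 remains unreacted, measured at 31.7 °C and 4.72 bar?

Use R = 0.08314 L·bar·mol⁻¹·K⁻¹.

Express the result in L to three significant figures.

n(CO) = PV/RT = (5.77 × 26.6) / (0.08314 × 249) = 7.414 mol
n(O2) = PV/RT = (1.39 × 450) / (0.08314 × 953.15) = 7.893 mol
For 7.414 mol CO, stoichiometry requires (1/2) × 7.414 = 3.707 mol O2; 7.893 mol is available, so CO is limiting.
n(O2) consumed = (1/2) × 7.414 = 3.707 mol; remaining = 7.893 − 3.707 = 4.186 mol
V(O2) = nRT/P = 4.186 × 0.08314 × 304.85 / 4.72 = 22.48 L

22.5 L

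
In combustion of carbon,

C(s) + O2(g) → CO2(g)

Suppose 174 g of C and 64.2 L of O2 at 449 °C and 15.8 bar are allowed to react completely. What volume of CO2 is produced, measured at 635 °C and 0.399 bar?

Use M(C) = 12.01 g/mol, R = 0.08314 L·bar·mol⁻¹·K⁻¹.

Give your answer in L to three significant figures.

n(C) = 174 / 12.01 = 14.49 mol
n(O2) = PV/RT = (15.8 × 64.2) / (0.08314 × 722.15) = 16.89 mol
For 14.49 mol C, stoichiometry requires (1/1) × 14.49 = 14.49 mol O2; 16.89 mol is available, so C is limiting.
n(CO2) = (1/1) × 14.49 = 14.49 mol
V(CO2) = nRT/P = 14.49 × 0.08314 × 908.15 / 0.399 = 2742 L

2740 L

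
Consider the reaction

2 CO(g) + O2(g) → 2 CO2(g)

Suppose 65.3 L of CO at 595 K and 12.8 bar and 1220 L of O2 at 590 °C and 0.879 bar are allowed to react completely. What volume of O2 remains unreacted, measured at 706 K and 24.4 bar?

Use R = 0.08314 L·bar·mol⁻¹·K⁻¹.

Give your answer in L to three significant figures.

n(CO) = PV/RT = (12.8 × 65.3) / (0.08314 × 595) = 16.90 mol
n(O2) = PV/RT = (0.879 × 1220) / (0.08314 × 863.15) = 14.94 mol
For 16.90 mol CO, stoichiometry requires (1/2) × 16.90 = 8.450 mol O2; 14.94 mol is available, so CO is limiting.
n(O2) consumed = (1/2) × 16.90 = 8.450 mol; remaining = 14.94 − 8.450 = 6.490 mol
V(O2) = nRT/P = 6.490 × 0.08314 × 706 / 24.4 = 15.61 L

15.6 L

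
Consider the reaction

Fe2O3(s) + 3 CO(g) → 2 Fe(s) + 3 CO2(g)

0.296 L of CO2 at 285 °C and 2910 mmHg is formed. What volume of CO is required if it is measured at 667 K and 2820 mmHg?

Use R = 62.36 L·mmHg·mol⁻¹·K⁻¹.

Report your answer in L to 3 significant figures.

n(CO2) = PV/RT = (2910 × 0.296) / (62.36 × 558.15) = 0.02475 mol
n(CO) = (3/3) × 0.02475 = 0.02475 mol
V = nRT/P = 0.02475 × 62.36 × 667 / 2820 = 0.3651 L

0.365 L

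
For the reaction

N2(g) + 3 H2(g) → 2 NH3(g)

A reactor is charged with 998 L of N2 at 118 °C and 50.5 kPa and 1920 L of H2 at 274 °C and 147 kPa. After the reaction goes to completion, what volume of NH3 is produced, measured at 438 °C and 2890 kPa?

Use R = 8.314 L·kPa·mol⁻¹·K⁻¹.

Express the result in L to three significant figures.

63.4 L

n(N2) = PV/RT = (50.5 × 998) / (8.314 × 391.15) = 15.50 mol
n(H2) = PV/RT = (147 × 1920) / (8.314 × 547.15) = 62.04 mol
For 15.50 mol N2, stoichiometry requires (3/1) × 15.50 = 46.50 mol H2; 62.04 mol is available, so N2 is limiting.
n(NH3) = (2/1) × 15.50 = 31.00 mol
V(NH3) = nRT/P = 31.00 × 8.314 × 711.15 / 2890 = 63.42 L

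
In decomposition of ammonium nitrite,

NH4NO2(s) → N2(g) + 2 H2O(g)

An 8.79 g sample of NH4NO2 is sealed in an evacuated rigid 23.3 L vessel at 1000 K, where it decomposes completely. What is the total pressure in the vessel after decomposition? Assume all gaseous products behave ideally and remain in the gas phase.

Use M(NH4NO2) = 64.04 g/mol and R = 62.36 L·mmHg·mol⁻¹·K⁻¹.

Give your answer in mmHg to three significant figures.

n(NH4NO2) = 8.79 / 64.04 = 0.1373 mol
n(gas produced) = (3/1) × 0.1373 = 0.4119 mol
P = nRT/V = 0.4119 × 62.36 × 1000 / 23.3 = 1102 mmHg

1100 mmHg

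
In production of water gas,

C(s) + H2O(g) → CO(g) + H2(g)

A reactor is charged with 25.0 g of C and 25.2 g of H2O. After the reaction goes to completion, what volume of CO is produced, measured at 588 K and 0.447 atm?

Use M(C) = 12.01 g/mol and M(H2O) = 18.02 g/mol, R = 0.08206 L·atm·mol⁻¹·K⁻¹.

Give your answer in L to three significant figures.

151 L

n(C) = 25.0 / 12.01 = 2.082 mol
n(H2O) = 25.2 / 18.02 = 1.398 mol
For 2.082 mol C, stoichiometry requires (1/1) × 2.082 = 2.082 mol H2O; 1.398 mol is available, so H2O is limiting.
n(CO) = (1/1) × 1.398 = 1.398 mol
V(CO) = nRT/P = 1.398 × 0.08206 × 588 / 0.447 = 150.9 L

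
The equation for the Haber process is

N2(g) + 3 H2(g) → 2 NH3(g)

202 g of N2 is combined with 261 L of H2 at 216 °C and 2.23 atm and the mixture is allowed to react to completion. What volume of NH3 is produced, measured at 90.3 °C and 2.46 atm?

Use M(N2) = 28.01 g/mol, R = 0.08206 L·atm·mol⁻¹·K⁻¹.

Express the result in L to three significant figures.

117 L

n(N2) = 202 / 28.01 = 7.212 mol
n(H2) = PV/RT = (2.23 × 261) / (0.08206 × 489.15) = 14.50 mol
For 7.212 mol N2, stoichiometry requires (3/1) × 7.212 = 21.64 mol H2; 14.50 mol is available, so H2 is limiting.
n(NH3) = (2/3) × 14.50 = 9.667 mol
V(NH3) = nRT/P = 9.667 × 0.08206 × 363.45 / 2.46 = 117.2 L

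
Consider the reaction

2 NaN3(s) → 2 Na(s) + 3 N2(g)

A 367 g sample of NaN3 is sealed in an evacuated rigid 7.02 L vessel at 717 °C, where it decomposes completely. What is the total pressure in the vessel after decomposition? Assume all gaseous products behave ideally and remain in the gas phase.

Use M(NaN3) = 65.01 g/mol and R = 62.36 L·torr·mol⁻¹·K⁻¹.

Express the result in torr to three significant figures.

n(NaN3) = 367 / 65.01 = 5.645 mol
n(gas produced) = (3/2) × 5.645 = 8.467 mol
P = nRT/V = 8.467 × 62.36 × 990.15 / 7.02 = 74470 torr

74500 torr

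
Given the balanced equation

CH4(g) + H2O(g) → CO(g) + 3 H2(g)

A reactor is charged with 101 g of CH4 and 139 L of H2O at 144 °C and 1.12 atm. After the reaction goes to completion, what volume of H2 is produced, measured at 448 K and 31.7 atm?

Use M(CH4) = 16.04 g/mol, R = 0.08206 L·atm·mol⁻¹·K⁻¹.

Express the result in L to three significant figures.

n(CH4) = 101 / 16.04 = 6.297 mol
n(H2O) = PV/RT = (1.12 × 139) / (0.08206 × 417.15) = 4.548 mol
For 6.297 mol CH4, stoichiometry requires (1/1) × 6.297 = 6.297 mol H2O; 4.548 mol is available, so H2O is limiting.
n(H2) = (3/1) × 4.548 = 13.64 mol
V(H2) = nRT/P = 13.64 × 0.08206 × 448 / 31.7 = 15.82 L

15.8 L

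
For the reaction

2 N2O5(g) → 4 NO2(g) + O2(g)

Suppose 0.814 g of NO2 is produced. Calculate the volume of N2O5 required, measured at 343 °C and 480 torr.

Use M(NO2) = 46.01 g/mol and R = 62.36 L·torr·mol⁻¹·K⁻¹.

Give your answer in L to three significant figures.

n(NO2) = 0.8140 / 46.01 = 0.01769 mol
n(N2O5) = (2/4) × 0.01769 = 0.008845 mol
V = nRT/P = 0.008845 × 62.36 × 616.15 / 480 = 0.7080 L

0.708 L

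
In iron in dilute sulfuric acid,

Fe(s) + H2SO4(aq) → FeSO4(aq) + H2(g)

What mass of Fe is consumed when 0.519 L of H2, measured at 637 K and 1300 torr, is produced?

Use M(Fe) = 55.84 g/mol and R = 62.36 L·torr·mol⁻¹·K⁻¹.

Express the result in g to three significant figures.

n(H2) = PV/RT = (1300 × 0.519) / (62.36 × 637) = 0.01698 mol
n(Fe) = (1/1) × 0.01698 = 0.01698 mol
m(Fe) = 0.01698 × 55.84 = 0.9482 g

0.948 g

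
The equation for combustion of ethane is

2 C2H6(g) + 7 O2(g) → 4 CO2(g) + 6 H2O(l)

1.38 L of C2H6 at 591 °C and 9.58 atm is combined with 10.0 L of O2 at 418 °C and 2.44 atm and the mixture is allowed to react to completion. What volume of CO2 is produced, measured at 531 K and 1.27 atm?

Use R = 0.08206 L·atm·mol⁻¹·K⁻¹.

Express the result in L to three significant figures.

8.43 L

n(C2H6) = PV/RT = (9.58 × 1.38) / (0.08206 × 864.15) = 0.1864 mol
n(O2) = PV/RT = (2.44 × 10.0) / (0.08206 × 691.15) = 0.4302 mol
For 0.1864 mol C2H6, stoichiometry requires (7/2) × 0.1864 = 0.6524 mol O2; 0.4302 mol is available, so O2 is limiting.
n(CO2) = (4/7) × 0.4302 = 0.2458 mol
V(CO2) = nRT/P = 0.2458 × 0.08206 × 531 / 1.27 = 8.433 L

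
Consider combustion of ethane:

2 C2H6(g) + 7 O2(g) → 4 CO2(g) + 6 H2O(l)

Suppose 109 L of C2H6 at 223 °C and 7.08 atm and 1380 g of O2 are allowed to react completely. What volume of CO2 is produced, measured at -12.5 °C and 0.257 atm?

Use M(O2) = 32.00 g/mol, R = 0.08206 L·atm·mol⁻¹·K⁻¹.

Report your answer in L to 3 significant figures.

2050 L

n(C2H6) = PV/RT = (7.08 × 109) / (0.08206 × 496.15) = 18.95 mol
n(O2) = 1380 / 32.00 = 43.12 mol
For 18.95 mol C2H6, stoichiometry requires (7/2) × 18.95 = 66.33 mol O2; 43.12 mol is available, so O2 is limiting.
n(CO2) = (4/7) × 43.12 = 24.64 mol
V(CO2) = nRT/P = 24.64 × 0.08206 × 260.65 / 0.257 = 2051 L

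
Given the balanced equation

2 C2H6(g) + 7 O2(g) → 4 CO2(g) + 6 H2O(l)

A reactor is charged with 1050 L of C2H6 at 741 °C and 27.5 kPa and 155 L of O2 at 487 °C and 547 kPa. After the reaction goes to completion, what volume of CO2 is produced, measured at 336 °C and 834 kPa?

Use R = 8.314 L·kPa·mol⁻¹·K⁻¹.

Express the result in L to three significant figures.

41.6 L

n(C2H6) = PV/RT = (27.5 × 1050) / (8.314 × 1014.15) = 3.425 mol
n(O2) = PV/RT = (547 × 155) / (8.314 × 760.15) = 13.42 mol
For 3.425 mol C2H6, stoichiometry requires (7/2) × 3.425 = 11.99 mol O2; 13.42 mol is available, so C2H6 is limiting.
n(CO2) = (4/2) × 3.425 = 6.850 mol
V(CO2) = nRT/P = 6.850 × 8.314 × 609.15 / 834 = 41.60 L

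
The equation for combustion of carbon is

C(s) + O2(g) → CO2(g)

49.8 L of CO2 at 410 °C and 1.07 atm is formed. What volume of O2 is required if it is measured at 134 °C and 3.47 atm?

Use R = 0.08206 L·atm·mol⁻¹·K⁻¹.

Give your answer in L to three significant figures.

n(CO2) = PV/RT = (1.07 × 49.8) / (0.08206 × 683.15) = 0.9505 mol
n(O2) = (1/1) × 0.9505 = 0.9505 mol
V = nRT/P = 0.9505 × 0.08206 × 407.15 / 3.47 = 9.152 L

9.15 L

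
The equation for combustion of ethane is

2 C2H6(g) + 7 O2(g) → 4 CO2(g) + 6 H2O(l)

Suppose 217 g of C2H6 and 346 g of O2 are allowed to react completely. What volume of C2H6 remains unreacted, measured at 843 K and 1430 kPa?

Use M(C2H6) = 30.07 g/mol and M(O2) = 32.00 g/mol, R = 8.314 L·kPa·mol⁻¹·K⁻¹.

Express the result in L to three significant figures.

20.2 L

n(C2H6) = 217 / 30.07 = 7.216 mol
n(O2) = 346 / 32.00 = 10.81 mol
For 7.216 mol C2H6, stoichiometry requires (7/2) × 7.216 = 25.26 mol O2; 10.81 mol is available, so O2 is limiting.
n(C2H6) consumed = (2/7) × 10.81 = 3.089 mol; remaining = 7.216 − 3.089 = 4.127 mol
V(C2H6) = nRT/P = 4.127 × 8.314 × 843 / 1430 = 20.23 L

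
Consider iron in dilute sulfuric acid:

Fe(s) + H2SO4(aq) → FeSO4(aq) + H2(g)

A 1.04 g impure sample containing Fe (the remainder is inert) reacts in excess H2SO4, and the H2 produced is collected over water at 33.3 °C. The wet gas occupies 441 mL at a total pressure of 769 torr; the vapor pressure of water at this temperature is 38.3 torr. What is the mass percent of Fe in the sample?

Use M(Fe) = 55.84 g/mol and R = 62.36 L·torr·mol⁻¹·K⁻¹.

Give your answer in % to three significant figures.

90.5 %

P(H2) = 769 − 38.3 = 730.7 torr
n(H2) = PV/RT = (730.7 × 0.4410) / (62.36 × 306.45) = 0.01686 mol
n(Fe) = (1/1) × 0.01686 = 0.01686 mol
m(Fe) = 0.01686 × 55.84 = 0.9415 g
%Fe = 0.9415 / 1.04 × 100 = 90.53%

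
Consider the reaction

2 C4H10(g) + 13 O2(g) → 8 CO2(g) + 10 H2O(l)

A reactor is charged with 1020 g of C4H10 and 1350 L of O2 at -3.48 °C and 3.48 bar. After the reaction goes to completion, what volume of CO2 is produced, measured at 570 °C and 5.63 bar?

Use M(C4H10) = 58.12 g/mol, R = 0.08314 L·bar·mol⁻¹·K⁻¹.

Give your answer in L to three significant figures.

874 L

n(C4H10) = 1020 / 58.12 = 17.55 mol
n(O2) = PV/RT = (3.48 × 1350) / (0.08314 × 269.67) = 209.5 mol
For 17.55 mol C4H10, stoichiometry requires (13/2) × 17.55 = 114.1 mol O2; 209.5 mol is available, so C4H10 is limiting.
n(CO2) = (8/2) × 17.55 = 70.20 mol
V(CO2) = nRT/P = 70.20 × 0.08314 × 843.15 / 5.63 = 874.1 L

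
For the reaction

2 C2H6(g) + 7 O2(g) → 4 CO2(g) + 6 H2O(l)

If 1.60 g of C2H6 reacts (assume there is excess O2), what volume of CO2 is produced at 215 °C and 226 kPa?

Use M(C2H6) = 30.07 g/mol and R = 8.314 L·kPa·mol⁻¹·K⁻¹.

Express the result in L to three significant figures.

n(C2H6) = 1.600 / 30.07 = 0.05321 mol
n(CO2) = (4/2) × 0.05321 = 0.1064 mol
V = nRT/P = 0.1064 × 8.314 × 488.15 / 226 = 1.911 L

1.91 L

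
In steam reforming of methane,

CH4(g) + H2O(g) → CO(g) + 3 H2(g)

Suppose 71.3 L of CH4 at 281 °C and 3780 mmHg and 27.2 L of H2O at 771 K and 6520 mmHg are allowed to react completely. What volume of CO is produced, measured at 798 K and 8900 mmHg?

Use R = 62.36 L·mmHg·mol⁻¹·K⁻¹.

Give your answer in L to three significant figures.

n(CH4) = PV/RT = (3780 × 71.3) / (62.36 × 554.15) = 7.799 mol
n(H2O) = PV/RT = (6520 × 27.2) / (62.36 × 771) = 3.689 mol
For 7.799 mol CH4, stoichiometry requires (1/1) × 7.799 = 7.799 mol H2O; 3.689 mol is available, so H2O is limiting.
n(CO) = (1/1) × 3.689 = 3.689 mol
V(CO) = nRT/P = 3.689 × 62.36 × 798 / 8900 = 20.63 L

20.6 L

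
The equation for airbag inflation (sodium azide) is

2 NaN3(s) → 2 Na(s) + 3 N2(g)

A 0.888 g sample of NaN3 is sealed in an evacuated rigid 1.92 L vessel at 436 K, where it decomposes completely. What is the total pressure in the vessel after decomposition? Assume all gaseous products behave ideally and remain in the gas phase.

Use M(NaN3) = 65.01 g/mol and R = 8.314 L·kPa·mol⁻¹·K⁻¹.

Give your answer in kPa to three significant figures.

n(NaN3) = 0.888 / 65.01 = 0.01366 mol
n(gas produced) = (3/2) × 0.01366 = 0.02049 mol
P = nRT/V = 0.02049 × 8.314 × 436 / 1.92 = 38.68 kPa

38.7 kPa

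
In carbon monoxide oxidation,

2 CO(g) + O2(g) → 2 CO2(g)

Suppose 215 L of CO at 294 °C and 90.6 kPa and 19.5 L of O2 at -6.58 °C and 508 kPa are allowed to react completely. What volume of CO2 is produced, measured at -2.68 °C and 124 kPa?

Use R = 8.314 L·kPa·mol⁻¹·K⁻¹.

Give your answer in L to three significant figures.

74.9 L

n(CO) = PV/RT = (90.6 × 215) / (8.314 × 567.15) = 4.131 mol
n(O2) = PV/RT = (508 × 19.5) / (8.314 × 266.57) = 4.470 mol
For 4.131 mol CO, stoichiometry requires (1/2) × 4.131 = 2.066 mol O2; 4.470 mol is available, so CO is limiting.
n(CO2) = (2/2) × 4.131 = 4.131 mol
V(CO2) = nRT/P = 4.131 × 8.314 × 270.47 / 124 = 74.91 L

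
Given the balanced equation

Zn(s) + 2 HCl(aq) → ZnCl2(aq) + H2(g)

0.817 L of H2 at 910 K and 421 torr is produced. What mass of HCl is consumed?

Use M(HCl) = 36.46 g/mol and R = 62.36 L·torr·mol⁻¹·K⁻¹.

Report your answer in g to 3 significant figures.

0.442 g

n(H2) = PV/RT = (421 × 0.817) / (62.36 × 910) = 0.006061 mol
n(HCl) = (2/1) × 0.006061 = 0.01212 mol
m(HCl) = 0.01212 × 36.46 = 0.4419 g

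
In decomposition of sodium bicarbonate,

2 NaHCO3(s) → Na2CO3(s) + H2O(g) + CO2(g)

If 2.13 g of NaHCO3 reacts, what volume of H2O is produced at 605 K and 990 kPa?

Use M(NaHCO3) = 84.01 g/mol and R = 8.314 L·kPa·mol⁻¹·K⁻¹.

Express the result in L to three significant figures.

0.0644 L

n(NaHCO3) = 2.130 / 84.01 = 0.02535 mol
n(H2O) = (1/2) × 0.02535 = 0.01268 mol
V = nRT/P = 0.01268 × 8.314 × 605 / 990 = 0.06442 L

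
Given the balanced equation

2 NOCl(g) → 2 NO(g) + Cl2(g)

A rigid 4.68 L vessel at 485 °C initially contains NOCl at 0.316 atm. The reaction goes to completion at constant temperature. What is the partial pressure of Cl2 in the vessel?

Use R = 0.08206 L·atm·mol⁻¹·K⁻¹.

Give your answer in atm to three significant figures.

n(NOCl)₀ = PV/RT = (0.316 × 4.68) / (0.08206 × 758.15) = 0.02377 mol
n(Cl2) = (1/2) × 0.02377 = 0.01188 mol
P(Cl2) = nRT/V = 0.01188 × 0.08206 × 758.15 / 4.68 = 0.1579 atm

0.158 atm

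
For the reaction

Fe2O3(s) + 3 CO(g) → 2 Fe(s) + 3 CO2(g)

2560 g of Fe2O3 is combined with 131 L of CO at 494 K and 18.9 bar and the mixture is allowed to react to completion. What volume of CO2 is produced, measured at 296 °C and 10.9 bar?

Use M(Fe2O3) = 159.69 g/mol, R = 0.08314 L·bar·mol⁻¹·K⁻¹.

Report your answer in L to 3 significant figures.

209 L

n(Fe2O3) = 2560 / 159.69 = 16.03 mol
n(CO) = PV/RT = (18.9 × 131) / (0.08314 × 494) = 60.28 mol
For 16.03 mol Fe2O3, stoichiometry requires (3/1) × 16.03 = 48.09 mol CO; 60.28 mol is available, so Fe2O3 is limiting.
n(CO2) = (3/1) × 16.03 = 48.09 mol
V(CO2) = nRT/P = 48.09 × 0.08314 × 569.15 / 10.9 = 208.8 L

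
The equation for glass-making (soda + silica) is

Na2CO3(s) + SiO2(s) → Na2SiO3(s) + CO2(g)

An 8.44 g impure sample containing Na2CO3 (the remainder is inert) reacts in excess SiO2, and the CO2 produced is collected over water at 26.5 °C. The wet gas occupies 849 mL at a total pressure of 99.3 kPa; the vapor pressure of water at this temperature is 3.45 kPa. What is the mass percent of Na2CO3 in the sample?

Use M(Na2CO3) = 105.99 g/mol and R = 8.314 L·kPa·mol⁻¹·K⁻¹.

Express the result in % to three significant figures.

41.0 %

P(CO2) = 99.3 − 3.45 = 95.85 kPa
n(CO2) = PV/RT = (95.85 × 0.8490) / (8.314 × 299.65) = 0.03266 mol
n(Na2CO3) = (1/1) × 0.03266 = 0.03266 mol
m(Na2CO3) = 0.03266 × 105.99 = 3.462 g
%Na2CO3 = 3.462 / 8.44 × 100 = 41.02%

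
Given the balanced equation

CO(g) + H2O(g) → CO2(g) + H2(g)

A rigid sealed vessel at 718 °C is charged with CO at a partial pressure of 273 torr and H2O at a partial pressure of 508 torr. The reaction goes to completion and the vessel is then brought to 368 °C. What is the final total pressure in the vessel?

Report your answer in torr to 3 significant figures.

505 torr

At constant V, partial pressures at 718 °C are proportional to moles, so apply stoichiometry directly to pressures.
P(H2O) required for 273 torr of CO = (1/1) × 273 = 273.0 torr; available 508 torr, so CO is limiting.
P(H2O) remaining = 508 − (1/1) × 273 = 235.0 torr
P(gaseous products) = (1+1)/1 × 273 = 546.0 torr
P_total at 718 °C = 235.0 + 546.0 = 781.0 torr
Scaling to 368 °C: P = 781.0 × 641.15/991.15 = 505.2 torr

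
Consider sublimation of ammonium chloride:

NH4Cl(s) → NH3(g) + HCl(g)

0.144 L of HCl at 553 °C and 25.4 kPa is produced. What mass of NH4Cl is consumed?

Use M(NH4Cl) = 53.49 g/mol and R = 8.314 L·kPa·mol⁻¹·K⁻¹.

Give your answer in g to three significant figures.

n(HCl) = PV/RT = (25.4 × 0.144) / (8.314 × 826.15) = 0.0005325 mol
n(NH4Cl) = (1/1) × 0.0005325 = 0.0005325 mol
m(NH4Cl) = 0.0005325 × 53.49 = 0.02848 g

0.0285 g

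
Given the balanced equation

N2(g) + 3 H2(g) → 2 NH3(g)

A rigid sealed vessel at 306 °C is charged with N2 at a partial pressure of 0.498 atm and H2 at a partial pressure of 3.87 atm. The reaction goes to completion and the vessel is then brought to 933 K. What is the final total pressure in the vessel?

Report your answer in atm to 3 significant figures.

5.43 atm

With V and T fixed, P_i ∝ n_i, so the mole ratios apply directly to partial pressures at 306 °C.
P(H2) required for 0.498 atm of N2 = (3/1) × 0.498 = 1.494 atm; available 3.87 atm, so N2 is limiting.
P(H2) remaining = 3.87 − (3/1) × 0.498 = 2.376 atm
P(gaseous products) = (2)/1 × 0.498 = 0.9960 atm
P_total at 306 °C = 2.376 + 0.9960 = 3.372 atm
Scaling to 933 K: P = 3.372 × 933/579.15 = 5.432 atm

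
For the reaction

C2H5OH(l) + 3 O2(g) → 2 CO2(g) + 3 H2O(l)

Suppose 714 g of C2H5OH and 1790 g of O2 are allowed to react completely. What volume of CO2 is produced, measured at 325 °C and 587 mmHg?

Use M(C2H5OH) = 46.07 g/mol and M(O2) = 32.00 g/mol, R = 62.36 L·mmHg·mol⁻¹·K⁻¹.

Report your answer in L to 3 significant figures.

n(C2H5OH) = 714 / 46.07 = 15.50 mol
n(O2) = 1790 / 32.00 = 55.94 mol
For 15.50 mol C2H5OH, stoichiometry requires (3/1) × 15.50 = 46.50 mol O2; 55.94 mol is available, so C2H5OH is limiting.
n(CO2) = (2/1) × 15.50 = 31.00 mol
V(CO2) = nRT/P = 31.00 × 62.36 × 598.15 / 587 = 1970 L

1970 L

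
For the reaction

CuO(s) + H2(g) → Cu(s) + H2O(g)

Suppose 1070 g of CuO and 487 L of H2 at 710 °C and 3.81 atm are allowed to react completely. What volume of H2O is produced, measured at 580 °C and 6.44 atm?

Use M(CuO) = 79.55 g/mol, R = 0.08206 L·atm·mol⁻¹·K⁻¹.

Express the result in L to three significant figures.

n(CuO) = 1070 / 79.55 = 13.45 mol
n(H2) = PV/RT = (3.81 × 487) / (0.08206 × 983.15) = 23.00 mol
For 13.45 mol CuO, stoichiometry requires (1/1) × 13.45 = 13.45 mol H2; 23.00 mol is available, so CuO is limiting.
n(H2O) = (1/1) × 13.45 = 13.45 mol
V(H2O) = nRT/P = 13.45 × 0.08206 × 853.15 / 6.44 = 146.2 L

146 L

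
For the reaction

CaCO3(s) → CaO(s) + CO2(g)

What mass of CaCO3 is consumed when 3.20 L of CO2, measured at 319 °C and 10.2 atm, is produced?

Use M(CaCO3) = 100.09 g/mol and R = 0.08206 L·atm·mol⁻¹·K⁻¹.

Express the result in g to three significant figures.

67.2 g

n(CO2) = PV/RT = (10.2 × 3.20) / (0.08206 × 592.15) = 0.6717 mol
n(CaCO3) = (1/1) × 0.6717 = 0.6717 mol
m(CaCO3) = 0.6717 × 100.09 = 67.23 g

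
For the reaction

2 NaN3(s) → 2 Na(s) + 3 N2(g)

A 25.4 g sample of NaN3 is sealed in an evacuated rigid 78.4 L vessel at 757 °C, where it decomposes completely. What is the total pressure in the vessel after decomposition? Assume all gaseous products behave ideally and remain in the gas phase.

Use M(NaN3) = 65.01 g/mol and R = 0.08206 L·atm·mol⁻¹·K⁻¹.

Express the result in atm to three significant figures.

0.632 atm

n(NaN3) = 25.4 / 65.01 = 0.3907 mol
n(gas produced) = (3/2) × 0.3907 = 0.5860 mol
P = nRT/V = 0.5860 × 0.08206 × 1030.15 / 78.4 = 0.6318 atm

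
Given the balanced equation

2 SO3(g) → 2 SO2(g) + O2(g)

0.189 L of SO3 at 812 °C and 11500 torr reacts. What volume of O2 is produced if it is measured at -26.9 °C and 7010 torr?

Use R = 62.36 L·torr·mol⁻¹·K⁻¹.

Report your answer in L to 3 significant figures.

0.0352 L

n(SO3) = PV/RT = (11500 × 0.189) / (62.36 × 1085.15) = 0.03212 mol
n(O2) = (1/2) × 0.03212 = 0.01606 mol
V = nRT/P = 0.01606 × 62.36 × 246.25 / 7010 = 0.03518 L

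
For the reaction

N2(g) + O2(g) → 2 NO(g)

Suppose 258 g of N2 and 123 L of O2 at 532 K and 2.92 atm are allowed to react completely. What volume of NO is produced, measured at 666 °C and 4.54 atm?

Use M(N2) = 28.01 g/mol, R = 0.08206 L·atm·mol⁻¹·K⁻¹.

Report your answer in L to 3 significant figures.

279 L

n(N2) = 258 / 28.01 = 9.211 mol
n(O2) = PV/RT = (2.92 × 123) / (0.08206 × 532) = 8.227 mol
For 9.211 mol N2, stoichiometry requires (1/1) × 9.211 = 9.211 mol O2; 8.227 mol is available, so O2 is limiting.
n(NO) = (2/1) × 8.227 = 16.45 mol
V(NO) = nRT/P = 16.45 × 0.08206 × 939.15 / 4.54 = 279.2 L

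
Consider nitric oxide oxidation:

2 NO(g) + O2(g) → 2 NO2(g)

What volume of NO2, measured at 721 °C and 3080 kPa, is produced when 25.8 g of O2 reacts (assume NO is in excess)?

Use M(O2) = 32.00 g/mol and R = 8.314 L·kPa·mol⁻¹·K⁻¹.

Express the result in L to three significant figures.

n(O2) = 25.80 / 32.00 = 0.8063 mol
n(NO2) = (2/1) × 0.8063 = 1.613 mol
V = nRT/P = 1.613 × 8.314 × 994.15 / 3080 = 4.329 L

4.33 L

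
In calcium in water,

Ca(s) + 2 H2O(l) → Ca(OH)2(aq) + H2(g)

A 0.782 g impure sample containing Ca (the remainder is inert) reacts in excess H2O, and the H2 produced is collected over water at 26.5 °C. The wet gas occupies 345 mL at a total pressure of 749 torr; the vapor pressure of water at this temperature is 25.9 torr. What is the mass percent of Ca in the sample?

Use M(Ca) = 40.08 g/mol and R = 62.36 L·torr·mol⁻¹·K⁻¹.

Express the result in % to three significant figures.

68.4 %

P(H2) = 749 − 25.9 = 723.1 torr
n(H2) = PV/RT = (723.1 × 0.3450) / (62.36 × 299.65) = 0.01335 mol
n(Ca) = (1/1) × 0.01335 = 0.01335 mol
m(Ca) = 0.01335 × 40.08 = 0.5351 g
%Ca = 0.5351 / 0.782 × 100 = 68.43%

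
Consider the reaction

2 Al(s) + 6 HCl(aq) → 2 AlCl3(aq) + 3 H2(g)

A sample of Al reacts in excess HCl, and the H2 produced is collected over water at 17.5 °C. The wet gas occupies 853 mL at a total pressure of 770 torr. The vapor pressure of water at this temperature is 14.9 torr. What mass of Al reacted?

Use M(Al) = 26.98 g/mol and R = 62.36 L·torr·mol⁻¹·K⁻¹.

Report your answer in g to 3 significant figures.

P(H2) = 770 − 14.9 = 755.1 torr
n(H2) = PV/RT = (755.1 × 0.8530) / (62.36 × 290.65) = 0.03554 mol
n(Al) = (2/3) × 0.03554 = 0.02369 mol
m(Al) = 0.02369 × 26.98 = 0.6392 g

0.639 g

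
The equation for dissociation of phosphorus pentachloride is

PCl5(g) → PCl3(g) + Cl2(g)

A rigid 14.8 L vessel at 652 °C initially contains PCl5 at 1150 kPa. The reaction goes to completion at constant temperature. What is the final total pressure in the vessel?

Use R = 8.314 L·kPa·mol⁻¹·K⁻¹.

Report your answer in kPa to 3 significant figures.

Rigid vessel, constant T ⇒ P scales with total gas moles (1 → 2).
P_final = (2/1) × 1150 = 2300 kPa

2300 kPa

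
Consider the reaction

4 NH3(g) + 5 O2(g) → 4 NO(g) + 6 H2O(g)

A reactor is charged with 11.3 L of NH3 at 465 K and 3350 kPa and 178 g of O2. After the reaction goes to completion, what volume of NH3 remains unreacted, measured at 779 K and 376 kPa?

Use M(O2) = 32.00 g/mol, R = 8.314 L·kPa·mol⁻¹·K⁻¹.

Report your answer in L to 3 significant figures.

n(NH3) = PV/RT = (3350 × 11.3) / (8.314 × 465) = 9.792 mol
n(O2) = 178 / 32.00 = 5.562 mol
For 9.792 mol NH3, stoichiometry requires (5/4) × 9.792 = 12.24 mol O2; 5.562 mol is available, so O2 is limiting.
n(NH3) consumed = (4/5) × 5.562 = 4.450 mol; remaining = 9.792 − 4.450 = 5.342 mol
V(NH3) = nRT/P = 5.342 × 8.314 × 779 / 376 = 92.02 L

92.0 L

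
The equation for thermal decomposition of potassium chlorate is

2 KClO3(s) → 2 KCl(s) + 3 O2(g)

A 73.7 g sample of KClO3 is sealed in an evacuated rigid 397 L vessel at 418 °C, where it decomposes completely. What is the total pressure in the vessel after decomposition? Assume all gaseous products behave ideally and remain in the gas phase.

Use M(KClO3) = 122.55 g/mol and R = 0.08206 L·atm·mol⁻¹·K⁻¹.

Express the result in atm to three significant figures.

0.129 atm

n(KClO3) = 73.7 / 122.55 = 0.6014 mol
n(gas produced) = (3/2) × 0.6014 = 0.9021 mol
P = nRT/V = 0.9021 × 0.08206 × 691.15 / 397 = 0.1289 atm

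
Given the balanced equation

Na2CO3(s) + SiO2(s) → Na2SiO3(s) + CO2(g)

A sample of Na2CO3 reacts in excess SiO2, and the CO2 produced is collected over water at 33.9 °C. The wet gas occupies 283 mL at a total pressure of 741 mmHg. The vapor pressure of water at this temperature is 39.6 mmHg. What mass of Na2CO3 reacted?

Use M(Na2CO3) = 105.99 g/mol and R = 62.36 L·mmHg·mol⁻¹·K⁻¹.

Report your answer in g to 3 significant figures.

1.10 g

P(CO2) = 741 − 39.6 = 701.4 mmHg
n(CO2) = PV/RT = (701.4 × 0.2830) / (62.36 × 307.05) = 0.01037 mol
n(Na2CO3) = (1/1) × 0.01037 = 0.01037 mol
m(Na2CO3) = 0.01037 × 105.99 = 1.099 g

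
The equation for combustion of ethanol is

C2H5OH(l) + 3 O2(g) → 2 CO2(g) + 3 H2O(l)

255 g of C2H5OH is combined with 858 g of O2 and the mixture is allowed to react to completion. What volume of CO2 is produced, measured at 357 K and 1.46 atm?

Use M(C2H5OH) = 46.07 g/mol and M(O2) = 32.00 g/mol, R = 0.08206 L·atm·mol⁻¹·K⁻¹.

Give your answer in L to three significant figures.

222 L

n(C2H5OH) = 255 / 46.07 = 5.535 mol
n(O2) = 858 / 32.00 = 26.81 mol
For 5.535 mol C2H5OH, stoichiometry requires (3/1) × 5.535 = 16.61 mol O2; 26.81 mol is available, so C2H5OH is limiting.
n(CO2) = (2/1) × 5.535 = 11.07 mol
V(CO2) = nRT/P = 11.07 × 0.08206 × 357 / 1.46 = 222.1 L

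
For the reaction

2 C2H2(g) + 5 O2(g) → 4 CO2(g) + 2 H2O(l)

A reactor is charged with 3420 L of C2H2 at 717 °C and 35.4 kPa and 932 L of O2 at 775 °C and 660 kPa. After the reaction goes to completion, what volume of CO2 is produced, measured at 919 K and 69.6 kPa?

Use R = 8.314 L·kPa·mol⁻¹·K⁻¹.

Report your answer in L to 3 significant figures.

n(C2H2) = PV/RT = (35.4 × 3420) / (8.314 × 990.15) = 14.71 mol
n(O2) = PV/RT = (660 × 932) / (8.314 × 1048.15) = 70.59 mol
For 14.71 mol C2H2, stoichiometry requires (5/2) × 14.71 = 36.78 mol O2; 70.59 mol is available, so C2H2 is limiting.
n(CO2) = (4/2) × 14.71 = 29.42 mol
V(CO2) = nRT/P = 29.42 × 8.314 × 919 / 69.6 = 3230 L

3230 L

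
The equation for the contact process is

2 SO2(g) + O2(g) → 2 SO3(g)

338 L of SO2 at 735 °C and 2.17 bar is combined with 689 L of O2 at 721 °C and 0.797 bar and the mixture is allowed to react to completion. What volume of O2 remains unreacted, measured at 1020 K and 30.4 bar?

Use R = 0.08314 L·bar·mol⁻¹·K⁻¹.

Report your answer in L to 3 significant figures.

n(SO2) = PV/RT = (2.17 × 338) / (0.08314 × 1008.15) = 8.751 mol
n(O2) = PV/RT = (0.797 × 689) / (0.08314 × 994.15) = 6.644 mol
For 8.751 mol SO2, stoichiometry requires (1/2) × 8.751 = 4.375 mol O2; 6.644 mol is available, so SO2 is limiting.
n(O2) consumed = (1/2) × 8.751 = 4.375 mol; remaining = 6.644 − 4.375 = 2.269 mol
V(O2) = nRT/P = 2.269 × 0.08314 × 1020 / 30.4 = 6.330 L

6.33 L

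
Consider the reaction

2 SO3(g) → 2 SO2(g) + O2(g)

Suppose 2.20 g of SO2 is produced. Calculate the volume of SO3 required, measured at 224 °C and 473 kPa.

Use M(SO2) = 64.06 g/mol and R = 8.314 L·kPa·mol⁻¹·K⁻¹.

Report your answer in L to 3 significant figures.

n(SO2) = 2.200 / 64.06 = 0.03434 mol
n(SO3) = (2/2) × 0.03434 = 0.03434 mol
V = nRT/P = 0.03434 × 8.314 × 497.15 / 473 = 0.3001 L

0.300 L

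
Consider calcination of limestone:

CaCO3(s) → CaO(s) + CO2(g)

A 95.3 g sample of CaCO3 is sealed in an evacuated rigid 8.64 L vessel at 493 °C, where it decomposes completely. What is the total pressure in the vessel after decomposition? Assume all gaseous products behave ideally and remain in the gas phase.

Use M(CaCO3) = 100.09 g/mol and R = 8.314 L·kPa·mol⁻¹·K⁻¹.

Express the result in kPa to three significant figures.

702 kPa

n(CaCO3) = 95.3 / 100.09 = 0.9521 mol
n(gas produced) = (1/1) × 0.9521 = 0.9521 mol
P = nRT/V = 0.9521 × 8.314 × 766.15 / 8.64 = 701.9 kPa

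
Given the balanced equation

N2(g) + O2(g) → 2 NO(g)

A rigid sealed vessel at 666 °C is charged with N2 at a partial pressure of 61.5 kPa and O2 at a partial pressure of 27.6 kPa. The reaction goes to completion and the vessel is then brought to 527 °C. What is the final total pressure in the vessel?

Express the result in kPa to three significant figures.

75.9 kPa

With V and T fixed, P_i ∝ n_i, so the mole ratios apply directly to partial pressures at 666 °C.
P(O2) required for 61.5 kPa of N2 = (1/1) × 61.5 = 61.50 kPa; available 27.6 kPa, so O2 is limiting.
P(N2) remaining = 61.5 − (1/1) × 27.6 = 33.90 kPa
P(gaseous products) = (2)/1 × 27.6 = 55.20 kPa
P_total at 666 °C = 33.90 + 55.20 = 89.10 kPa
Scaling to 527 °C: P = 89.10 × 800.15/939.15 = 75.91 kPa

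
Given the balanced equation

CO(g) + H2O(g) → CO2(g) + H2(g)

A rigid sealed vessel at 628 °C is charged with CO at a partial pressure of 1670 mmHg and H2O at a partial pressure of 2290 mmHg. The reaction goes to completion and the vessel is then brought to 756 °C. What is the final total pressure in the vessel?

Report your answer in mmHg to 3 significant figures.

4520 mmHg

At constant V, partial pressures at 628 °C are proportional to moles, so apply stoichiometry directly to pressures.
P(H2O) required for 1670 mmHg of CO = (1/1) × 1670 = 1670 mmHg; available 2290 mmHg, so CO is limiting.
P(H2O) remaining = 2290 − (1/1) × 1670 = 620.0 mmHg
P(gaseous products) = (1+1)/1 × 1670 = 3340 mmHg
P_total at 628 °C = 620.0 + 3340 = 3960 mmHg
Scaling to 756 °C: P = 3960 × 1029.15/901.15 = 4522 mmHg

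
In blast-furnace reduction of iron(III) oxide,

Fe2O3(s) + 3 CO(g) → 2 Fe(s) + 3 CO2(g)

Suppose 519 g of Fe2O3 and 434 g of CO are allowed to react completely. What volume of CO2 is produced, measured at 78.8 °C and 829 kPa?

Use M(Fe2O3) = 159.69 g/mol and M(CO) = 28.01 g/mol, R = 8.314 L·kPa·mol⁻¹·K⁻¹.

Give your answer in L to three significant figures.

n(Fe2O3) = 519 / 159.69 = 3.250 mol
n(CO) = 434 / 28.01 = 15.49 mol
For 3.250 mol Fe2O3, stoichiometry requires (3/1) × 3.250 = 9.750 mol CO; 15.49 mol is available, so Fe2O3 is limiting.
n(CO2) = (3/1) × 3.250 = 9.750 mol
V(CO2) = nRT/P = 9.750 × 8.314 × 351.95 / 829 = 34.41 L

34.4 L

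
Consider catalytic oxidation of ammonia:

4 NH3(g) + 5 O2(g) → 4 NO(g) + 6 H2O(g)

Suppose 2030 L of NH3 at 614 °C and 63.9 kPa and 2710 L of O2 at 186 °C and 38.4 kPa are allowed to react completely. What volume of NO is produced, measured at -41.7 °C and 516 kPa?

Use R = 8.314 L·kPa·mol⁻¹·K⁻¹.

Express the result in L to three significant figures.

65.6 L

n(NH3) = PV/RT = (63.9 × 2030) / (8.314 × 887.15) = 17.59 mol
n(O2) = PV/RT = (38.4 × 2710) / (8.314 × 459.15) = 27.26 mol
For 17.59 mol NH3, stoichiometry requires (5/4) × 17.59 = 21.99 mol O2; 27.26 mol is available, so NH3 is limiting.
n(NO) = (4/4) × 17.59 = 17.59 mol
V(NO) = nRT/P = 17.59 × 8.314 × 231.45 / 516 = 65.60 L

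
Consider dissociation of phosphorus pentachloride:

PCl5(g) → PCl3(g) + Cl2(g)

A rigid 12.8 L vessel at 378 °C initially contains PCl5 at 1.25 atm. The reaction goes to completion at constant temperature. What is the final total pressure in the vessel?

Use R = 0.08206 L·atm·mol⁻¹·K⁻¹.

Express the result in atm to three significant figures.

Rigid vessel, constant T ⇒ P scales with total gas moles (1 → 2).
P_final = (2/1) × 1.25 = 2.500 atm

2.50 atm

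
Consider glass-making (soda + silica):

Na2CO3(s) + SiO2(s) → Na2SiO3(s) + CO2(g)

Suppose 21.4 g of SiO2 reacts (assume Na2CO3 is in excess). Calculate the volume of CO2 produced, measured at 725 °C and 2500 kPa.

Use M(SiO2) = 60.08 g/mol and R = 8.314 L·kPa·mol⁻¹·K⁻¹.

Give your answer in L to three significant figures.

n(SiO2) = 21.40 / 60.08 = 0.3562 mol
n(CO2) = (1/1) × 0.3562 = 0.3562 mol
V = nRT/P = 0.3562 × 8.314 × 998.15 / 2500 = 1.182 L

1.18 L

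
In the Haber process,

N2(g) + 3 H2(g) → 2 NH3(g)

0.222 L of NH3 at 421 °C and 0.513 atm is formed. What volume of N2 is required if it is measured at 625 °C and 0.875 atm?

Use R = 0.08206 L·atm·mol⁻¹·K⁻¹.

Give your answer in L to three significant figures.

n(NH3) = PV/RT = (0.513 × 0.222) / (0.08206 × 694.15) = 0.001999 mol
n(N2) = (1/2) × 0.001999 = 0.0009995 mol
V = nRT/P = 0.0009995 × 0.08206 × 898.15 / 0.875 = 0.08419 L

0.0842 L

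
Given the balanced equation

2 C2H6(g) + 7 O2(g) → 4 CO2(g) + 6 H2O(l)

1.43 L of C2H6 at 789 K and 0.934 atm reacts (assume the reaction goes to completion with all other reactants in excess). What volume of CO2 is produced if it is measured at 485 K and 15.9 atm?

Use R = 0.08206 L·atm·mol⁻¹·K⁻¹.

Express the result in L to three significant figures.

n(C2H6) = PV/RT = (0.934 × 1.43) / (0.08206 × 789) = 0.02063 mol
n(CO2) = (4/2) × 0.02063 = 0.04126 mol
V = nRT/P = 0.04126 × 0.08206 × 485 / 15.9 = 0.1033 L

0.103 L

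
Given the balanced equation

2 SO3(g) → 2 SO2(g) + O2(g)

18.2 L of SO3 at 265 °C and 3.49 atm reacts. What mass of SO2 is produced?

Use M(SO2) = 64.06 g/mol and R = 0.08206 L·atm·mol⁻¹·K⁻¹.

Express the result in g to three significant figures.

n(SO3) = PV/RT = (3.49 × 18.2) / (0.08206 × 538.15) = 1.438 mol
n(SO2) = (2/2) × 1.438 = 1.438 mol
m(SO2) = 1.438 × 64.06 = 92.12 g

92.1 g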